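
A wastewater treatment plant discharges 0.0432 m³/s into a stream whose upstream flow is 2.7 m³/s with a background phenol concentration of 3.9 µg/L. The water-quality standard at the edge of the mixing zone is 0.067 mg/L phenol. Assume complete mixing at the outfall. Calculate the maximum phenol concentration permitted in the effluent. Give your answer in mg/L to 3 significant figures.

3.9 µg/L = 0.0039 mg/L.
Mass balance: 0.067·2.743 = 0.0432·Cₑ + 2.7·0.0039.
Cₑ = (0.1838 − 0.01053) / 0.0432 = 4.011 mg/L.

4.01 mg/L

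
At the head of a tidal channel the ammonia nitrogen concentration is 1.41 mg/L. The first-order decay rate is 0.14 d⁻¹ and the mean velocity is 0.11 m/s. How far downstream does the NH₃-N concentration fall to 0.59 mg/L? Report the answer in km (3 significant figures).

From C = C₀·e^(−kt), t = ln(C₀/C)/k = ln(1.41/0.59)/0.14 = 0.8712/0.14 = 6.223 d.
Distance = v·t = 0.11 m/s × 5.377e+05 s = 5.914e+04 m = 59.14 km.

59.1 km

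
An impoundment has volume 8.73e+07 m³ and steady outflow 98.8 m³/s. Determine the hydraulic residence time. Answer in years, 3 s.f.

Q = 98.8 m³/s × 3.156e+07 s/yr = 3.118e+09 m³/yr.
Hydraulic residence time τ = V/Q = 8.73e+07/3.118e+09 = 0.028 yr.

0.0280 yr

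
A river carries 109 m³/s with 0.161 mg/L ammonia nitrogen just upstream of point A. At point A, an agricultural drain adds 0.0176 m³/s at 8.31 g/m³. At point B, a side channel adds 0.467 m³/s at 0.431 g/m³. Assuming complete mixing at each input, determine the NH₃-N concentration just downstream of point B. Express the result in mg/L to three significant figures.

After input A: C = (109·0.161 + 0.0176·8.31) / 109 = 0.1623 mg/L.
After input B: C = (109·0.1623 + 0.467·0.431) / 109.5 = 0.1635 mg/L.

0.163 mg/L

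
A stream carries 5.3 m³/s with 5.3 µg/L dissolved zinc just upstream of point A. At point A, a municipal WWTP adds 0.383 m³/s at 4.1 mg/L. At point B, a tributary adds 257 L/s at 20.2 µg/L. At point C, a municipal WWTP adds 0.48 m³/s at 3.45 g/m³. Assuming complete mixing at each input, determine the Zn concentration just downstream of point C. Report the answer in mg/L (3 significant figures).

0.508 mg/L

5.3 µg/L = 0.0053 mg/L.
After input A: C = (5.3·0.0053 + 0.383·4.1) / 5.683 = 0.2813 mg/L.
257 L/s = 0.257 m³/s.
20.2 µg/L = 0.0202 mg/L.
After input B: C = (5.683·0.2813 + 0.257·0.0202) / 5.94 = 0.27 mg/L.
After input C: C = (5.94·0.27 + 0.48·3.45) / 6.42 = 0.5077 mg/L.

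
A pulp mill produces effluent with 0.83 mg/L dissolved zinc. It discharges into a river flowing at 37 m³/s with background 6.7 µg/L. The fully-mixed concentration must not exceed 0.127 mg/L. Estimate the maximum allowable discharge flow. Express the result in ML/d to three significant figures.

6.7 µg/L = 0.0067 mg/L.
Mass balance at complete mixing: C_std·(Q_w + Q_r) = Q_w·C_e + Q_r·C_b.
Rearranging, Q_w = Q_r·(C_std − C_b)/(C_e − C_std) = 37·(0.127 − 0.0067) / (0.83 − 0.127) = 6.332 m³/s.
= 547 ML/d.

547 ML/d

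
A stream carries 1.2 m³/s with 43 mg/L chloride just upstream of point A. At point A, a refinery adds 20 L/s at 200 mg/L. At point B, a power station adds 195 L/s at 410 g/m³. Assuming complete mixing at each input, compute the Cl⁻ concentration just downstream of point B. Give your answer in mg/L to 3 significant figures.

20 L/s = 0.02 m³/s.
After input A: C = (1.2·43 + 0.02·200) / 1.22 = 45.57 mg/L.
195 L/s = 0.195 m³/s.
After input B: C = (1.22·45.57 + 0.195·410) / 1.415 = 95.8 mg/L.

95.8 mg/L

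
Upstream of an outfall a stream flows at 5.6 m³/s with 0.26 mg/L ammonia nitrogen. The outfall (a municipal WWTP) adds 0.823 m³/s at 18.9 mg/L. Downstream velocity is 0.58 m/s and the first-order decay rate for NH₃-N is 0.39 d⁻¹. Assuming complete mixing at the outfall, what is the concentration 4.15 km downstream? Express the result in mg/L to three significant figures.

2.56 mg/L

After complete mixing, C₀ = (0.823·18.9 + 5.6·0.26) / 6.423 = 2.648 mg/L.
Travel time t = 4150 m / 0.58 m/s = 7155 s = 0.08281 d.
C = 2.648·exp(−0.39·0.08281) = 2.648·0.9682 = 2.564 mg/L.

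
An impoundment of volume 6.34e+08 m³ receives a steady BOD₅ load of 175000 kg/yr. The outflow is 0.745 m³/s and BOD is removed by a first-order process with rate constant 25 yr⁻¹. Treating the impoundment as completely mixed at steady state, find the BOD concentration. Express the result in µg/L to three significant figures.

Outflow Q = 0.745 m³/s × 3.156e+07 s/yr = 2.351e+07 m³/yr.
Steady-state CSTR mass balance: W = Q·C + k·V·C, so C = W/(Q + kV).
Q + kV = 2.351e+07 + 25·6.34e+08 = 1.587e+10 m³/yr.
C = 175000/1.587e+10 = 1.102e-05 kg/m³ = 0.01102 mg/L = 11.02 µg/L.

11.0 µg/L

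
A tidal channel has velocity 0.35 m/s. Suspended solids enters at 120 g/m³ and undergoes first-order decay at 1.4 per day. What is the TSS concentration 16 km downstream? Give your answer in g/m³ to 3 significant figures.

57.2 g/m³

Travel time t = 16 km / 0.35 m/s = 1.6e+04/0.35 = 4.571e+04 s = 0.5291 d.
First-order decay: C = 120·exp(−1.4·0.5291) = 120·0.4768 = 57.21 g/m³.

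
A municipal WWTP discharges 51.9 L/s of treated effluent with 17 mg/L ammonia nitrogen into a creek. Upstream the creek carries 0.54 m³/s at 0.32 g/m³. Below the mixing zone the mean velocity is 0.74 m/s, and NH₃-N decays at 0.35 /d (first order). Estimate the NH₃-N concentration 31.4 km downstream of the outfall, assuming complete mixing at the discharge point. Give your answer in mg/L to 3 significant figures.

1.50 mg/L

51.9 L/s = 0.0519 m³/s.
After complete mixing, C₀ = (0.0519·17 + 0.54·0.32) / 0.5919 = 1.783 mg/L.
Travel time t = 3.14e+04 m / 0.74 m/s = 4.243e+04 s = 0.4911 d.
C = 1.783·exp(−0.35·0.4911) = 1.783·0.8421 = 1.501 mg/L.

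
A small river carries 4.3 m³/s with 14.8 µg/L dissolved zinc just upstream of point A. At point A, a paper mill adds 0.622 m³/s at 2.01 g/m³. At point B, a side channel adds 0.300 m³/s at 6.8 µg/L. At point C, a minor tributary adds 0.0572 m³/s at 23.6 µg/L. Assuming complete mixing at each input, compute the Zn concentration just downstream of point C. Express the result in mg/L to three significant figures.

0.250 mg/L

14.8 µg/L = 0.0148 mg/L.
After input A: C = (4.3·0.0148 + 0.622·2.01) / 4.922 = 0.2669 mg/L.
6.8 µg/L = 0.0068 mg/L.
After input B: C = (4.922·0.2669 + 0.3·0.0068) / 5.222 = 0.252 mg/L.
23.6 µg/L = 0.0236 mg/L.
After input C: C = (5.222·0.252 + 0.0572·0.0236) / 5.279 = 0.2495 mg/L.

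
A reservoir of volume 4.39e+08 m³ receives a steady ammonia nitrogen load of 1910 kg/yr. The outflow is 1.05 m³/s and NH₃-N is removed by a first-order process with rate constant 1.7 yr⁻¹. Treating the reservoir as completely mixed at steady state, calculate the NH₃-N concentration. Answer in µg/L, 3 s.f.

2.45 µg/L

Outflow Q = 1.05 m³/s × 3.156e+07 s/yr = 3.314e+07 m³/yr.
Steady-state CSTR mass balance: W = Q·C + k·V·C, so C = W/(Q + kV).
Q + kV = 3.314e+07 + 1.7·4.39e+08 = 7.794e+08 m³/yr.
C = 1910/7.794e+08 = 2.45e-06 kg/m³ = 0.00245 mg/L = 2.45 µg/L.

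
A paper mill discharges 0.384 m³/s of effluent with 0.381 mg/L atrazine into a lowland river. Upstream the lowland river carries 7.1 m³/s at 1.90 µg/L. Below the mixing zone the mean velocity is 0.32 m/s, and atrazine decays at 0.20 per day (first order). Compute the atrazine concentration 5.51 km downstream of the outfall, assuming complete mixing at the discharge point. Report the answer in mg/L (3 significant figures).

0.0205 mg/L

1.90 µg/L = 0.0019 mg/L.
After complete mixing, C₀ = (0.384·0.381 + 7.1·0.0019) / 7.484 = 0.02135 mg/L.
Travel time t = 5510 m / 0.32 m/s = 1.722e+04 s = 0.1993 d.
C = 0.02135·exp(−0.20·0.1993) = 0.02135·0.9609 = 0.02052 mg/L.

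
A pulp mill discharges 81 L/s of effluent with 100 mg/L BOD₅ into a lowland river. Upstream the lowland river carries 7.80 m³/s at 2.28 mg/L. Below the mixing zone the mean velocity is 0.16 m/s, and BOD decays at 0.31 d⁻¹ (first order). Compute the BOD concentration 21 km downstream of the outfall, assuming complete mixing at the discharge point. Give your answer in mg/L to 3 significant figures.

81 L/s = 0.081 m³/s.
After complete mixing, C₀ = (0.081·100 + 7.8·2.28) / 7.881 = 3.284 mg/L.
Travel time t = 2.1e+04 m / 0.16 m/s = 1.312e+05 s = 1.519 d.
C = 3.284·exp(−0.31·1.519) = 3.284·0.6244 = 2.051 mg/L.

2.05 mg/L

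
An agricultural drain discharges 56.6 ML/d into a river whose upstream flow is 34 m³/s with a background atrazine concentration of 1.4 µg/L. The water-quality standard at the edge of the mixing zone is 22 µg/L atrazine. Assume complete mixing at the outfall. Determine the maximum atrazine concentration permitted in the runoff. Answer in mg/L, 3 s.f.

56.6 ML/d = 0.6551 m³/s.
1.4 µg/L = 0.0014 mg/L.
22 µg/L = 0.022 mg/L.
Mass balance: 0.022·34.66 = 0.6551·Cₑ + 34·0.0014.
Cₑ = (0.7624 − 0.0476) / 0.6551 = 1.091 mg/L.

1.09 mg/L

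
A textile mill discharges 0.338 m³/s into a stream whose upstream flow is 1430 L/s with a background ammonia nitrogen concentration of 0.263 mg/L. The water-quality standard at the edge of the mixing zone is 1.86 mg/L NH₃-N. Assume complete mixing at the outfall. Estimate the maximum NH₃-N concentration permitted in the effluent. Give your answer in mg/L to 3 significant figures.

1430 L/s = 1.43 m³/s.
Mass balance: 1.86·1.768 = 0.338·Cₑ + 1.43·0.263.
Cₑ = (3.288 − 0.3761) / 0.338 = 8.617 mg/L.

8.62 mg/L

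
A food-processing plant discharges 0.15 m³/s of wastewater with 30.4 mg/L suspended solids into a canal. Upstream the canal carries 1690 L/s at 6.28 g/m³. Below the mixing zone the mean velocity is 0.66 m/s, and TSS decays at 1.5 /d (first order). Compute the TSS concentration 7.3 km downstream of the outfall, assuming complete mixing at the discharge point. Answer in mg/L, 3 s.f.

6.81 mg/L

1690 L/s = 1.69 m³/s.
After complete mixing, C₀ = (0.15·30.4 + 1.69·6.28) / 1.84 = 8.246 mg/L.
Travel time t = 7300 m / 0.66 m/s = 1.106e+04 s = 0.128 d.
C = 8.246·exp(−1.5·0.128) = 8.246·0.8253 = 6.806 mg/L.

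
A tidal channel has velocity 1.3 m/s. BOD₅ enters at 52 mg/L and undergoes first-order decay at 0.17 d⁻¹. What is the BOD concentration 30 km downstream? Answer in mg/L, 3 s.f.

49.7 mg/L

Travel time t = 30 km / 1.3 m/s = 3e+04/1.3 = 2.308e+04 s = 0.2671 d.
First-order decay: C = 52·exp(−0.17·0.2671) = 52·0.9556 = 49.69 mg/L.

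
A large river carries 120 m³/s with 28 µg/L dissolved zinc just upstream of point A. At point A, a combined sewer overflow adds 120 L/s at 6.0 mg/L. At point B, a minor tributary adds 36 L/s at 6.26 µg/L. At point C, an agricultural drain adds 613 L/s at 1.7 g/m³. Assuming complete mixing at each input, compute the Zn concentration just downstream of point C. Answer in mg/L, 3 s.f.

28 µg/L = 0.028 mg/L.
120 L/s = 0.12 m³/s.
After input A: C = (120·0.028 + 0.12·6) / 120.1 = 0.03397 mg/L.
36 L/s = 0.036 m³/s.
6.26 µg/L = 0.00626 mg/L.
After input B: C = (120.1·0.03397 + 0.036·0.00626) / 120.2 = 0.03396 mg/L.
613 L/s = 0.613 m³/s.
After input C: C = (120.2·0.03396 + 0.613·1.7) / 120.8 = 0.04241 mg/L.

0.0424 mg/L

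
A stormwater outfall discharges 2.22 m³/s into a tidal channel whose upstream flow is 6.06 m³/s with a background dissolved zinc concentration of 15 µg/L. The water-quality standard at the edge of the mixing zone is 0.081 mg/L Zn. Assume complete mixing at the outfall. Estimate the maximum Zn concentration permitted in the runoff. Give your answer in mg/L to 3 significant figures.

15 µg/L = 0.015 mg/L.
Mass balance: 0.081·8.28 = 2.22·Cₑ + 6.06·0.015.
Cₑ = (0.6707 − 0.0909) / 2.22 = 0.2612 mg/L.

0.261 mg/L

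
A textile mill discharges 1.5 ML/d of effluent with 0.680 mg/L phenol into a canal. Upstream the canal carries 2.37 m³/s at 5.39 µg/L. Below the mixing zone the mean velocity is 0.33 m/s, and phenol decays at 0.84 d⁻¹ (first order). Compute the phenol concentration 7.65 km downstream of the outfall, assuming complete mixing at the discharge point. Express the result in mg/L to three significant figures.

1.5 ML/d = 0.01736 m³/s.
5.39 µg/L = 0.00539 mg/L.
After complete mixing, C₀ = (0.01736·0.68 + 2.37·0.00539) / 2.387 = 0.0103 mg/L.
Travel time t = 7650 m / 0.33 m/s = 2.318e+04 s = 0.2683 d.
C = 0.0103·exp(−0.84·0.2683) = 0.0103·0.7982 = 0.008218 mg/L.

0.00822 mg/L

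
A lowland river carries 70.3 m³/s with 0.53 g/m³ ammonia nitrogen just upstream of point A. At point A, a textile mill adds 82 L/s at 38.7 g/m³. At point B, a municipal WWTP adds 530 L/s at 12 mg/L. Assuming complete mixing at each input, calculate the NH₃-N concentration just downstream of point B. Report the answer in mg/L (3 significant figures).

82 L/s = 0.082 m³/s.
After input A: C = (70.3·0.53 + 0.082·38.7) / 70.38 = 0.5745 mg/L.
530 L/s = 0.53 m³/s.
After input B: C = (70.38·0.5745 + 0.53·12) / 70.91 = 0.6599 mg/L.

0.660 mg/L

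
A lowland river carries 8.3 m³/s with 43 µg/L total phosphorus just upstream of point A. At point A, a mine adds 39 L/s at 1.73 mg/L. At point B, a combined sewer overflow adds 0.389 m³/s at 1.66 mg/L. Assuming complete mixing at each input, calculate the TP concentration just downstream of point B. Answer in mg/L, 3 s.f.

0.123 mg/L

43 µg/L = 0.043 mg/L.
39 L/s = 0.039 m³/s.
After input A: C = (8.3·0.043 + 0.039·1.73) / 8.339 = 0.05089 mg/L.
After input B: C = (8.339·0.05089 + 0.389·1.66) / 8.728 = 0.1226 mg/L.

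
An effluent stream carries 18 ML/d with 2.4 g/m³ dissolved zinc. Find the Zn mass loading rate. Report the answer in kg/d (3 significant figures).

43.2 kg/d

18 ML/d = 0.2083 m³/s.
Mass flux = Q·C = 0.2083 m³/s × 2.4 g/m³ = 0.5 g/s.
= 0.5 g/s × 86.4 = 43.2 kg/d.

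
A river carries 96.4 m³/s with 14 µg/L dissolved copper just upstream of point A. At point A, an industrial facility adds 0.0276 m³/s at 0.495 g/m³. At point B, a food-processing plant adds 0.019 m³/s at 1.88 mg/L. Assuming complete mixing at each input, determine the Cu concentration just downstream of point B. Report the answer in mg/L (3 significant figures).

0.0145 mg/L

14 µg/L = 0.014 mg/L.
After input A: C = (96.4·0.014 + 0.0276·0.495) / 96.43 = 0.01414 mg/L.
After input B: C = (96.43·0.01414 + 0.019·1.88) / 96.45 = 0.01451 mg/L.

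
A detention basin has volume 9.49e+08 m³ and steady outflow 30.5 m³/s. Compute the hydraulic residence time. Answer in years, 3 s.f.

Q = 30.5 m³/s × 3.156e+07 s/yr = 9.625e+08 m³/yr.
Hydraulic residence time τ = V/Q = 9.49e+08/9.625e+08 = 0.986 yr.

0.986 yr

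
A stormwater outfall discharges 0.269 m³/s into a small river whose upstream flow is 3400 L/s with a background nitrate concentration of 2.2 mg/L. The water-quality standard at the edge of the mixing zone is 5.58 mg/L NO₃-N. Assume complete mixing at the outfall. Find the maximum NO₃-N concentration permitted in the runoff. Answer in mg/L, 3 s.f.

3400 L/s = 3.4 m³/s.
Mass balance: 5.58·3.669 = 0.269·Cₑ + 3.4·2.2.
Cₑ = (20.47 − 7.48) / 0.269 = 48.3 mg/L.

48.3 mg/L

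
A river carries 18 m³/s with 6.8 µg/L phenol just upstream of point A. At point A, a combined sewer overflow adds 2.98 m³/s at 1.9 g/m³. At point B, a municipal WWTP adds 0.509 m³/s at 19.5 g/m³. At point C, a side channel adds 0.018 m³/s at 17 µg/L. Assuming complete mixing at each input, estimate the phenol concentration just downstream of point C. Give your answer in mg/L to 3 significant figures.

6.8 µg/L = 0.0068 mg/L.
After input A: C = (18·0.0068 + 2.98·1.9) / 20.98 = 0.2757 mg/L.
After input B: C = (20.98·0.2757 + 0.509·19.5) / 21.49 = 0.7311 mg/L.
17 µg/L = 0.017 mg/L.
After input C: C = (21.49·0.7311 + 0.018·0.017) / 21.51 = 0.7305 mg/L.

0.730 mg/L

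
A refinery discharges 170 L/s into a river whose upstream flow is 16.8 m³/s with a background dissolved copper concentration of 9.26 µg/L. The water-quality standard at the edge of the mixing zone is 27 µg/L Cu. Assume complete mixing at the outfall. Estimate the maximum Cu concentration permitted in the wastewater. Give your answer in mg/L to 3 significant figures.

1.78 mg/L

170 L/s = 0.17 m³/s.
9.26 µg/L = 0.00926 mg/L.
27 µg/L = 0.027 mg/L.
Mass balance: 0.027·16.97 = 0.17·Cₑ + 16.8·0.00926.
Cₑ = (0.4582 − 0.1556) / 0.17 = 1.78 mg/L.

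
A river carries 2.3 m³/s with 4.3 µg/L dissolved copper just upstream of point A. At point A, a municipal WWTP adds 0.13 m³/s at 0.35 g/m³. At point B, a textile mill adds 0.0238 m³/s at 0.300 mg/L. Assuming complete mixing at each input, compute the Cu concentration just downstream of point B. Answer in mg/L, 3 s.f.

4.3 µg/L = 0.0043 mg/L.
After input A: C = (2.3·0.0043 + 0.13·0.35) / 2.43 = 0.02279 mg/L.
After input B: C = (2.43·0.02279 + 0.0238·0.3) / 2.454 = 0.02548 mg/L.

0.0255 mg/L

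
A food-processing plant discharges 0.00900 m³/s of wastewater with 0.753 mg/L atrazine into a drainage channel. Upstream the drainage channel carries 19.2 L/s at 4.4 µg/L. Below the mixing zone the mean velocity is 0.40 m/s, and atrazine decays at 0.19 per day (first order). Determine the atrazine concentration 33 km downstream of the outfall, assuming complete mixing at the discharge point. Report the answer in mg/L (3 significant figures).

19.2 L/s = 0.0192 m³/s.
4.4 µg/L = 0.0044 mg/L.
After complete mixing, C₀ = (0.009·0.753 + 0.0192·0.0044) / 0.0282 = 0.2433 mg/L.
Travel time t = 3.3e+04 m / 0.40 m/s = 8.25e+04 s = 0.9549 d.
C = 0.2433·exp(−0.19·0.9549) = 0.2433·0.8341 = 0.2029 mg/L.

0.203 mg/L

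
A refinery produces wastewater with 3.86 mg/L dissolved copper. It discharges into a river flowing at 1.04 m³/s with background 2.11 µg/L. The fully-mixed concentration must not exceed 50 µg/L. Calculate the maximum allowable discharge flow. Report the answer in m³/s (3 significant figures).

2.11 µg/L = 0.00211 mg/L.
50 µg/L = 0.05 mg/L.
Mass balance at complete mixing: C_std·(Q_w + Q_r) = Q_w·C_e + Q_r·C_b.
Rearranging, Q_w = Q_r·(C_std − C_b)/(C_e − C_std) = 1.04·(0.05 − 0.00211) / (3.86 − 0.05) = 0.01307 m³/s.

0.0131 m³/s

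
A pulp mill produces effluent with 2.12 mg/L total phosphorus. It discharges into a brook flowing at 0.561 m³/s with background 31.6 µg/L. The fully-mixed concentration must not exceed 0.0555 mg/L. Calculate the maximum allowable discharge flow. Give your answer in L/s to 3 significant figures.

31.6 µg/L = 0.0316 mg/L.
Mass balance at complete mixing: C_std·(Q_w + Q_r) = Q_w·C_e + Q_r·C_b.
Rearranging, Q_w = Q_r·(C_std − C_b)/(C_e − C_std) = 0.561·(0.0555 − 0.0316) / (2.12 − 0.0555) = 0.006495 m³/s.
= 6.495 L/s.

6.49 L/s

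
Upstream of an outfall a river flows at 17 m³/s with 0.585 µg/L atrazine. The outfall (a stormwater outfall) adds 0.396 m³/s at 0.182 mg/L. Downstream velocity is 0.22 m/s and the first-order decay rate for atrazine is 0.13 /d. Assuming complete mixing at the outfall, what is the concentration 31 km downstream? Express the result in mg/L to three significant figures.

0.00381 mg/L

0.585 µg/L = 0.000585 mg/L.
After complete mixing, C₀ = (0.396·0.182 + 17·0.000585) / 17.4 = 0.004715 mg/L.
Travel time t = 3.1e+04 m / 0.22 m/s = 1.409e+05 s = 1.631 d.
C = 0.004715·exp(−0.13·1.631) = 0.004715·0.809 = 0.003814 mg/L.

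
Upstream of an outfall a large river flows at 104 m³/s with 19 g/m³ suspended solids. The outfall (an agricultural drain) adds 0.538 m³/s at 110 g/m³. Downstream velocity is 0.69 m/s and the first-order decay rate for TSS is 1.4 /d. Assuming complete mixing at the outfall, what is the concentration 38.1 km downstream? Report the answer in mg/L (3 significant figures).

7.96 mg/L

After complete mixing, C₀ = (0.538·110 + 104·19) / 104.5 = 19.47 mg/L.
Travel time t = 3.81e+04 m / 0.69 m/s = 5.522e+04 s = 0.6391 d.
C = 19.47·exp(−1.4·0.6391) = 19.47·0.4087 = 7.957 mg/L.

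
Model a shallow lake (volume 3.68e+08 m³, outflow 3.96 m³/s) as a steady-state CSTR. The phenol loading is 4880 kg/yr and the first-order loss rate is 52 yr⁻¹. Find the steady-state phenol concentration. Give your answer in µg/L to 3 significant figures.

0.253 µg/L

Outflow Q = 3.96 m³/s × 3.156e+07 s/yr = 1.25e+08 m³/yr.
Steady-state CSTR mass balance: W = Q·C + k·V·C, so C = W/(Q + kV).
Q + kV = 1.25e+08 + 52·3.68e+08 = 1.926e+10 m³/yr.
C = 4880/1.926e+10 = 2.534e-07 kg/m³ = 0.0002534 mg/L = 0.2534 µg/L.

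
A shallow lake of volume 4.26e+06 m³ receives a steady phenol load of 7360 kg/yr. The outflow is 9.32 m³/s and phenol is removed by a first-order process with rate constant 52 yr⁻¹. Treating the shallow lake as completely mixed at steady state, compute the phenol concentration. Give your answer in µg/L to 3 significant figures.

14.3 µg/L

Outflow Q = 9.32 m³/s × 3.156e+07 s/yr = 2.941e+08 m³/yr.
Steady-state CSTR mass balance: W = Q·C + k·V·C, so C = W/(Q + kV).
Q + kV = 2.941e+08 + 52·4.26e+06 = 5.156e+08 m³/yr.
C = 7360/5.156e+08 = 1.427e-05 kg/m³ = 0.01427 mg/L = 14.27 µg/L.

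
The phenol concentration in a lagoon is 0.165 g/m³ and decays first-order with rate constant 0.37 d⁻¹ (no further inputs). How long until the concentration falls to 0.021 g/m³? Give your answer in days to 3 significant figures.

t = ln(C₀/C)/k = ln(0.165/0.021)/0.37 = 2.061/0.37 = 5.571 d.

5.57 d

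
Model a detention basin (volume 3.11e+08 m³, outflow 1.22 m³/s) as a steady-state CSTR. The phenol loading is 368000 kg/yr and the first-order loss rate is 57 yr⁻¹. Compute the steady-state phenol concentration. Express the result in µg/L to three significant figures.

20.7 µg/L

Outflow Q = 1.22 m³/s × 3.156e+07 s/yr = 3.85e+07 m³/yr.
Steady-state CSTR mass balance: W = Q·C + k·V·C, so C = W/(Q + kV).
Q + kV = 3.85e+07 + 57·3.11e+08 = 1.777e+10 m³/yr.
C = 368000/1.777e+10 = 2.071e-05 kg/m³ = 0.02071 mg/L = 20.71 µg/L.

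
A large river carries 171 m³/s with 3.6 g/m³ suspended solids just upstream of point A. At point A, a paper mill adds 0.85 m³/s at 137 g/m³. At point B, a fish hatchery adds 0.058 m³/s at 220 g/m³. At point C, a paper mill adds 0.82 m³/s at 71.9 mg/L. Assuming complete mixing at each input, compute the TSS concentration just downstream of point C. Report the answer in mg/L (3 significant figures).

After input A: C = (171·3.6 + 0.85·137) / 171.8 = 4.26 mg/L.
After input B: C = (171.8·4.26 + 0.058·220) / 171.9 = 4.333 mg/L.
After input C: C = (171.9·4.333 + 0.82·71.9) / 172.7 = 4.653 mg/L.

4.65 mg/L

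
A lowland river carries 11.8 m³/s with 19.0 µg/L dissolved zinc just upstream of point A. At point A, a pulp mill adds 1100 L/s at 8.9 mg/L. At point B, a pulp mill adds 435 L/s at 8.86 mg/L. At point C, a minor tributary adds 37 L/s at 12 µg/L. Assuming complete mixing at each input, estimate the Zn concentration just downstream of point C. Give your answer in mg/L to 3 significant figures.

1.04 mg/L

19.0 µg/L = 0.019 mg/L.
1100 L/s = 1.1 m³/s.
After input A: C = (11.8·0.019 + 1.1·8.9) / 12.9 = 0.7763 mg/L.
435 L/s = 0.435 m³/s.
After input B: C = (12.9·0.7763 + 0.435·8.86) / 13.34 = 1.04 mg/L.
37 L/s = 0.037 m³/s.
12 µg/L = 0.012 mg/L.
After input C: C = (13.34·1.04 + 0.037·0.012) / 13.37 = 1.037 mg/L.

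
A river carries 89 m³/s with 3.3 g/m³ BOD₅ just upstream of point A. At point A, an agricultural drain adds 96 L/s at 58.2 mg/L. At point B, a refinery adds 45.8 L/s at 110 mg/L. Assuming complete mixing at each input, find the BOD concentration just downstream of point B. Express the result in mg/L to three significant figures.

96 L/s = 0.096 m³/s.
After input A: C = (89·3.3 + 0.096·58.2) / 89.1 = 3.359 mg/L.
45.8 L/s = 0.0458 m³/s.
After input B: C = (89.1·3.359 + 0.0458·110) / 89.14 = 3.414 mg/L.

3.41 mg/L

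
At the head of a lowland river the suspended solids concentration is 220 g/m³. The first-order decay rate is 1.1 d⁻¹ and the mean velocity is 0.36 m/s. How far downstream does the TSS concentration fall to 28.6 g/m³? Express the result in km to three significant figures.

57.7 km

From C = C₀·e^(−kt), t = ln(C₀/C)/k = ln(220/28.6)/1.1 = 2.04/1.1 = 1.855 d.
Distance = v·t = 0.36 m/s × 1.603e+05 s = 5.769e+04 m = 57.69 km.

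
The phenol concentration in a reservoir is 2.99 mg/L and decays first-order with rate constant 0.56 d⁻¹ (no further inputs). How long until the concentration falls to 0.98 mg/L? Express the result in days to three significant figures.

1.99 d

t = ln(C₀/C)/k = ln(2.99/0.98)/0.56 = 1.115/0.56 = 1.992 d.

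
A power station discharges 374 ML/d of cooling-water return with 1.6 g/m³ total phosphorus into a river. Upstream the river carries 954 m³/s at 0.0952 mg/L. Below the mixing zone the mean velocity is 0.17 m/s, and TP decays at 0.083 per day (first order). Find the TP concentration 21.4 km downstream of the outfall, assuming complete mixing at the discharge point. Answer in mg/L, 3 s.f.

374 ML/d = 4.329 m³/s.
After complete mixing, C₀ = (4.329·1.6 + 954·0.0952) / 958.3 = 0.102 mg/L.
Travel time t = 2.14e+04 m / 0.17 m/s = 1.259e+05 s = 1.457 d.
C = 0.102·exp(−0.083·1.457) = 0.102·0.8861 = 0.09038 mg/L.

0.0904 mg/L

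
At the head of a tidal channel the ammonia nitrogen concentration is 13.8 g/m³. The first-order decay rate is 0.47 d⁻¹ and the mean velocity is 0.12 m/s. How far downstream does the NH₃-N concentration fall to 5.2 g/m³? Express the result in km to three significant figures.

From C = C₀·e^(−kt), t = ln(C₀/C)/k = ln(13.8/5.2)/0.47 = 0.976/0.47 = 2.077 d.
Distance = v·t = 0.12 m/s × 1.794e+05 s = 2.153e+04 m = 21.53 km.

21.5 km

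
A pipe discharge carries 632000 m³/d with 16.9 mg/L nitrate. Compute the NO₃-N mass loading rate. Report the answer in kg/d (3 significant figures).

10700 kg/d

632000 m³/d = 7.315 m³/s.
Mass flux = Q·C = 7.315 m³/s × 16.9 g/m³ = 123.6 g/s.
= 123.6 g/s × 86.4 = 1.068e+04 kg/d.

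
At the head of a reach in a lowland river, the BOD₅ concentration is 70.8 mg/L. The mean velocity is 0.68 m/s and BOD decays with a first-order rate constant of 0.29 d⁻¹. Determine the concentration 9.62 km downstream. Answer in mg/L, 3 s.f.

67.5 mg/L

Travel time t = 9.62 km / 0.68 m/s = 9620/0.68 = 1.415e+04 s = 0.1637 d.
First-order decay: C = 70.8·exp(−0.29·0.1637) = 70.8·0.9536 = 67.52 mg/L.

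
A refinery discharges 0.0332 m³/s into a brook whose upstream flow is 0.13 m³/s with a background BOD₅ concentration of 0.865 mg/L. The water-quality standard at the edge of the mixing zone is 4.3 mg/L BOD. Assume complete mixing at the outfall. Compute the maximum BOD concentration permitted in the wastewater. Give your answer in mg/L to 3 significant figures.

Mass balance: 4.3·0.1632 = 0.0332·Cₑ + 0.13·0.865.
Cₑ = (0.7018 − 0.1125) / 0.0332 = 17.75 mg/L.

17.8 mg/L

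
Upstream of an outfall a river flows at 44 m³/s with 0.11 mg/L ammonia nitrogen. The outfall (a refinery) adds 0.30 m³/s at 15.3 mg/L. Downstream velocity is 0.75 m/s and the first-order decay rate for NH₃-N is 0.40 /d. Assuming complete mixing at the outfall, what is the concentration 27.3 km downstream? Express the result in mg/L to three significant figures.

0.180 mg/L

After complete mixing, C₀ = (0.3·15.3 + 44·0.11) / 44.3 = 0.2129 mg/L.
Travel time t = 2.73e+04 m / 0.75 m/s = 3.64e+04 s = 0.4213 d.
C = 0.2129·exp(−0.40·0.4213) = 0.2129·0.8449 = 0.1799 mg/L.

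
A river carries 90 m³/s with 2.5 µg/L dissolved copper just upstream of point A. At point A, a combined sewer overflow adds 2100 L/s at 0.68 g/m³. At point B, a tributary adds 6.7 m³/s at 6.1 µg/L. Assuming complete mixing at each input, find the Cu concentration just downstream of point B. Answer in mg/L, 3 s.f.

2.5 µg/L = 0.0025 mg/L.
2100 L/s = 2.1 m³/s.
After input A: C = (90·0.0025 + 2.1·0.68) / 92.1 = 0.01795 mg/L.
6.1 µg/L = 0.0061 mg/L.
After input B: C = (92.1·0.01795 + 6.7·0.0061) / 98.8 = 0.01714 mg/L.

0.0171 mg/L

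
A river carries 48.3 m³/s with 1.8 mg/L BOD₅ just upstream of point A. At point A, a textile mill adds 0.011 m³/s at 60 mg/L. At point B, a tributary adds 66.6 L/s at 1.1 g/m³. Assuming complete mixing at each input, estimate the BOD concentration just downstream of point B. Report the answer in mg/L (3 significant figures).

After input A: C = (48.3·1.8 + 0.011·60) / 48.31 = 1.813 mg/L.
66.6 L/s = 0.0666 m³/s.
After input B: C = (48.31·1.813 + 0.0666·1.1) / 48.38 = 1.812 mg/L.

1.81 mg/L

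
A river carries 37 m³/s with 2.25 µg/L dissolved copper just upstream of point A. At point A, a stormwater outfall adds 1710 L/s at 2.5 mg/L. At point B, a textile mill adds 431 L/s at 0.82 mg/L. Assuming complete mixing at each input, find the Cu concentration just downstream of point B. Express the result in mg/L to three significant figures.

0.120 mg/L

2.25 µg/L = 0.00225 mg/L.
1710 L/s = 1.71 m³/s.
After input A: C = (37·0.00225 + 1.71·2.5) / 38.71 = 0.1126 mg/L.
431 L/s = 0.431 m³/s.
After input B: C = (38.71·0.1126 + 0.431·0.82) / 39.14 = 0.1204 mg/L.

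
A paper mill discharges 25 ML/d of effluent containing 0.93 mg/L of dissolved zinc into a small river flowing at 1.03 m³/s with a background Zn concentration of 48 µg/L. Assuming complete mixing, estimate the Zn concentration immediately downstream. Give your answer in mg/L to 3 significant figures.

0.241 mg/L

25 ML/d = 0.2894 m³/s.
48 µg/L = 0.048 mg/L.
By mass balance at complete mixing, C = (0.2894·0.93 + 1.03·0.048) / (0.2894 + 1.03) = 0.3185/1.319 = 0.2414 mg/L.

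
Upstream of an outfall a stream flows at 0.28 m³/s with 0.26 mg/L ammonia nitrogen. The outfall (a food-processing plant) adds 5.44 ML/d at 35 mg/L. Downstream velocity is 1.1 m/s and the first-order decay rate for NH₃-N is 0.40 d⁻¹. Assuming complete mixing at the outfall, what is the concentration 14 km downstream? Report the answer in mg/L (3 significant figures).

5.44 ML/d = 0.06296 m³/s.
After complete mixing, C₀ = (0.06296·35 + 0.28·0.26) / 0.343 = 6.638 mg/L.
Travel time t = 1.4e+04 m / 1.1 m/s = 1.273e+04 s = 0.1473 d.
C = 6.638·exp(−0.40·0.1473) = 6.638·0.9428 = 6.258 mg/L.

6.26 mg/L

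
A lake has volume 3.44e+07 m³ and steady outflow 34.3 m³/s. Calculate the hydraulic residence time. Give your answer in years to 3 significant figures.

Q = 34.3 m³/s × 3.156e+07 s/yr = 1.082e+09 m³/yr.
Hydraulic residence time τ = V/Q = 3.44e+07/1.082e+09 = 0.03178 yr.

0.0318 yr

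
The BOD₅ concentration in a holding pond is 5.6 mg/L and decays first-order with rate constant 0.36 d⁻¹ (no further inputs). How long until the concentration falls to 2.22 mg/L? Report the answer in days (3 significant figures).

2.57 d

t = ln(C₀/C)/k = ln(5.6/2.22)/0.36 = 0.9253/0.36 = 2.57 d.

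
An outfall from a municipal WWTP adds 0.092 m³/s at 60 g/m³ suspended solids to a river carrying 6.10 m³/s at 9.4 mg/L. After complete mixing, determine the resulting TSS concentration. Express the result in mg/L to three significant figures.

Conservation of mass across the mixing zone: C = (0.092·60 + 6.1·9.4) / (0.092 + 6.1) = 62.86/6.192 = 10.15 mg/L.

10.2 mg/L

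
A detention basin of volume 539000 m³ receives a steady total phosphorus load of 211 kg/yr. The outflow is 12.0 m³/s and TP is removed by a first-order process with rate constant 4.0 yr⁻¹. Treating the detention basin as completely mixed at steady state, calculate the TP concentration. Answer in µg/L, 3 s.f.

Outflow Q = 12.0 m³/s × 3.156e+07 s/yr = 3.787e+08 m³/yr.
Steady-state CSTR mass balance: W = Q·C + k·V·C, so C = W/(Q + kV).
Q + kV = 3.787e+08 + 4.0·539000 = 3.808e+08 m³/yr.
C = 211/3.808e+08 = 5.54e-07 kg/m³ = 0.000554 mg/L = 0.554 µg/L.

0.554 µg/L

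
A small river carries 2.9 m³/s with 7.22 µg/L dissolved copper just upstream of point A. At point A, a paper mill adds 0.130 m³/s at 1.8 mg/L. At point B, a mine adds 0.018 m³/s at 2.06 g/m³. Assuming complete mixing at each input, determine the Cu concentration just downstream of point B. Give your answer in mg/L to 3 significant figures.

0.0958 mg/L

7.22 µg/L = 0.00722 mg/L.
After input A: C = (2.9·0.00722 + 0.13·1.8) / 3.03 = 0.08414 mg/L.
After input B: C = (3.03·0.08414 + 0.018·2.06) / 3.048 = 0.09581 mg/L.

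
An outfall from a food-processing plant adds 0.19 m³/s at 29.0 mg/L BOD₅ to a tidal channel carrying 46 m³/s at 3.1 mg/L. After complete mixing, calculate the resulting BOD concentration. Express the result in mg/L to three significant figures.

3.21 mg/L

Conservation of mass across the mixing zone: C = (0.19·29 + 46·3.1) / (0.19 + 46) = 148.1/46.19 = 3.207 mg/L.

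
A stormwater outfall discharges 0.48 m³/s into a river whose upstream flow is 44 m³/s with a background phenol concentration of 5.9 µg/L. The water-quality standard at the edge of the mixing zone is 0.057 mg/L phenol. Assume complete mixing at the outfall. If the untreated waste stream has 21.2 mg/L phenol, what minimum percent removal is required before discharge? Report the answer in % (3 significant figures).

5.9 µg/L = 0.0059 mg/L.
Mass balance: 0.057·44.48 = 0.48·Cₑ + 44·0.0059.
Cₑ = (2.535 − 0.2596) / 0.48 = 4.741 mg/L.
Required removal = 1 − 4.741/21.2 = 77.64 %.

77.6 %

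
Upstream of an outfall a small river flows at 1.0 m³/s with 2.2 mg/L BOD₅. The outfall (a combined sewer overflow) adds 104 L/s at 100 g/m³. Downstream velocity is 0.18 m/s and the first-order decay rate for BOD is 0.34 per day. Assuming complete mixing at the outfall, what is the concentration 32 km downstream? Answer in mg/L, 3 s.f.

104 L/s = 0.104 m³/s.
After complete mixing, C₀ = (0.104·100 + 1·2.2) / 1.104 = 11.41 mg/L.
Travel time t = 3.2e+04 m / 0.18 m/s = 1.778e+05 s = 2.058 d.
C = 11.41·exp(−0.34·2.058) = 11.41·0.4968 = 5.67 mg/L.

5.67 mg/L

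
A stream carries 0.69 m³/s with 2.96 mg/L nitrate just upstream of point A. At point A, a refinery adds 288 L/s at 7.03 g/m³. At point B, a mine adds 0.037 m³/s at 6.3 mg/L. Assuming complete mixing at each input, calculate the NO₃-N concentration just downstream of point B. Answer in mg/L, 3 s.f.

288 L/s = 0.288 m³/s.
After input A: C = (0.69·2.96 + 0.288·7.03) / 0.978 = 4.159 mg/L.
After input B: C = (0.978·4.159 + 0.037·6.3) / 1.015 = 4.237 mg/L.

4.24 mg/L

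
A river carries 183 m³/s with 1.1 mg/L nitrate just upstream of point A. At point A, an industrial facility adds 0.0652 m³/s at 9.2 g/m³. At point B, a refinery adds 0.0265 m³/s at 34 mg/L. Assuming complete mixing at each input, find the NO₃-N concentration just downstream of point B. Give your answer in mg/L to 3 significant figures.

After input A: C = (183·1.1 + 0.0652·9.2) / 183.1 = 1.103 mg/L.
After input B: C = (183.1·1.103 + 0.0265·34) / 183.1 = 1.108 mg/L.

1.11 mg/L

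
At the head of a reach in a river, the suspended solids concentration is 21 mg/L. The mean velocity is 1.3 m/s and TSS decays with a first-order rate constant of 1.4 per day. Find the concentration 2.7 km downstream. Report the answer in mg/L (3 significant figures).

Travel time t = 2.7 km / 1.3 m/s = 2700/1.3 = 2077 s = 0.02404 d.
First-order decay: C = 21·exp(−1.4·0.02404) = 21·0.9669 = 20.31 mg/L.

20.3 mg/L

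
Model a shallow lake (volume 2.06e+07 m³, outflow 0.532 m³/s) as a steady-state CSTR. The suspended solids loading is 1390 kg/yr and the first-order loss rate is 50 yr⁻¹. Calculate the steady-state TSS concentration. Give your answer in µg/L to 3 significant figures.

Outflow Q = 0.532 m³/s × 3.156e+07 s/yr = 1.679e+07 m³/yr.
Steady-state CSTR mass balance: W = Q·C + k·V·C, so C = W/(Q + kV).
Q + kV = 1.679e+07 + 50·2.06e+07 = 1.047e+09 m³/yr.
C = 1390/1.047e+09 = 1.328e-06 kg/m³ = 0.001328 mg/L = 1.328 µg/L.

1.33 µg/L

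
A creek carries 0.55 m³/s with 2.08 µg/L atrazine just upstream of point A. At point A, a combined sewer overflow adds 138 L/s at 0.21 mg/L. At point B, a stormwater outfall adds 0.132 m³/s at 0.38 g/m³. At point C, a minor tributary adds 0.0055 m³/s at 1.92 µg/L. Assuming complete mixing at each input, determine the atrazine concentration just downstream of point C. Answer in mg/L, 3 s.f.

0.0973 mg/L

2.08 µg/L = 0.00208 mg/L.
138 L/s = 0.138 m³/s.
After input A: C = (0.55·0.00208 + 0.138·0.21) / 0.688 = 0.04378 mg/L.
After input B: C = (0.688·0.04378 + 0.132·0.38) / 0.82 = 0.09791 mg/L.
1.92 µg/L = 0.00192 mg/L.
After input C: C = (0.82·0.09791 + 0.0055·0.00192) / 0.8255 = 0.09727 mg/L.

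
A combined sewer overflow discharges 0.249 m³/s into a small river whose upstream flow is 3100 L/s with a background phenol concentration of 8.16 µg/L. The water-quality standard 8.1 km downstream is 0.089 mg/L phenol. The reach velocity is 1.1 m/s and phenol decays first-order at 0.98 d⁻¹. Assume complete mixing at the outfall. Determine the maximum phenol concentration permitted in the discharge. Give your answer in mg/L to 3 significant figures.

1.20 mg/L

3100 L/s = 3.1 m³/s.
8.16 µg/L = 0.00816 mg/L.
Travel time to the compliance point: t = 8100/1.1 = 7364 s = 0.08523 d; decay factor exp(−0.98·0.08523) = 0.9199.
So the concentration just after mixing may be at most 0.089/0.9199 = 0.09675 mg/L.
Mass balance: 0.09675·3.349 = 0.249·Cₑ + 3.1·0.00816.
Cₑ = (0.324 − 0.0253) / 0.249 = 1.2 mg/L.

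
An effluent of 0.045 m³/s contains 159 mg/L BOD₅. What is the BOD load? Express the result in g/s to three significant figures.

Mass flux = Q·C = 0.045 m³/s × 159 g/m³ = 7.155 g/s.

7.15 g/s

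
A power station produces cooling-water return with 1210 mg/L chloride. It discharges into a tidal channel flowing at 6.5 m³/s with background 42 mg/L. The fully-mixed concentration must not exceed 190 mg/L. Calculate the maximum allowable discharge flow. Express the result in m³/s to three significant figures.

0.943 m³/s

Mass balance at complete mixing: C_std·(Q_w + Q_r) = Q_w·C_e + Q_r·C_b.
Rearranging, Q_w = Q_r·(C_std − C_b)/(C_e − C_std) = 6.5·(190 − 42) / (1210 − 190) = 0.9431 m³/s.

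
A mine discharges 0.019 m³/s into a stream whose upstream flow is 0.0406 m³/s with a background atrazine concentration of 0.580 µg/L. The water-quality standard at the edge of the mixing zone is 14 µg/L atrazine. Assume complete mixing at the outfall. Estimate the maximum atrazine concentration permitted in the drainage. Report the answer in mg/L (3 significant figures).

0.580 µg/L = 0.00058 mg/L.
14 µg/L = 0.014 mg/L.
Mass balance: 0.014·0.0596 = 0.019·Cₑ + 0.0406·0.00058.
Cₑ = (0.0008344 − 2.355e-05) / 0.019 = 0.04268 mg/L.

0.0427 mg/L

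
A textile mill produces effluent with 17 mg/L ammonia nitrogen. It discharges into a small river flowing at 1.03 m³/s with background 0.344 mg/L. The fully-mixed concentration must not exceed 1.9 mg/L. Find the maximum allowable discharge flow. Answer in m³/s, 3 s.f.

0.106 m³/s

Mass balance at complete mixing: C_std·(Q_w + Q_r) = Q_w·C_e + Q_r·C_b.
Rearranging, Q_w = Q_r·(C_std − C_b)/(C_e − C_std) = 1.03·(1.9 − 0.344) / (17 − 1.9) = 0.1061 m³/s.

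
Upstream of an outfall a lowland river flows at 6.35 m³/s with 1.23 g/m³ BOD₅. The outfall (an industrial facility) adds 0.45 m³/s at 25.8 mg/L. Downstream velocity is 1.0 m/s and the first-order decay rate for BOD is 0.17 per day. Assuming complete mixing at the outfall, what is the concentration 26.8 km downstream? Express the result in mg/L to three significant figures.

2.71 mg/L

After complete mixing, C₀ = (0.45·25.8 + 6.35·1.23) / 6.8 = 2.856 mg/L.
Travel time t = 2.68e+04 m / 1.0 m/s = 2.68e+04 s = 0.3102 d.
C = 2.856·exp(−0.17·0.3102) = 2.856·0.9486 = 2.709 mg/L.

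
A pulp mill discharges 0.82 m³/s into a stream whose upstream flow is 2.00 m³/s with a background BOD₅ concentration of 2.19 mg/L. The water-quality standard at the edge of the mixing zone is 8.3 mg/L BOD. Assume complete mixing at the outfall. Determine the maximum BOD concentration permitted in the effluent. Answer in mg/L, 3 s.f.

Mass balance: 8.3·2.82 = 0.82·Cₑ + 2·2.19.
Cₑ = (23.41 − 4.38) / 0.82 = 23.2 mg/L.

23.2 mg/L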